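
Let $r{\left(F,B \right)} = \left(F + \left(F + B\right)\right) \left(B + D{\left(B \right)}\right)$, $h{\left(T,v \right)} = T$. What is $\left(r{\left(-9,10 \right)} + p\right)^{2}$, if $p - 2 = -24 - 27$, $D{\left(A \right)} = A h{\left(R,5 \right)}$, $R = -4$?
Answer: $36481$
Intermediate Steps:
$D{\left(A \right)} = - 4 A$ ($D{\left(A \right)} = A \left(-4\right) = - 4 A$)
$p = -49$ ($p = 2 - 51 = -49$)
$r{\left(F,B \right)} = - 3 B \left(B + 2 F\right)$ ($r{\left(F,B \right)} = \left(F + \left(F + B\right)\right) \left(B - 4 B\right) = \left(F + \left(B + F\right)\right) \left(- 3 B\right) = \left(B + 2 F\right) \left(- 3 B\right) = - 3 B \left(B + 2 F\right)$)
$\left(r{\left(-9,10 \right)} + p\right)^{2} = \left(3 \cdot 10 \left(\left(-1\right) 10 - -18\right) - 49\right)^{2} = \left(3 \cdot 10 \left(-10 + 18\right) - 49\right)^{2} = \left(3 \cdot 10 \cdot 8 - 49\right)^{2} = \left(240 - 49\right)^{2} = 191^{2} = 36481$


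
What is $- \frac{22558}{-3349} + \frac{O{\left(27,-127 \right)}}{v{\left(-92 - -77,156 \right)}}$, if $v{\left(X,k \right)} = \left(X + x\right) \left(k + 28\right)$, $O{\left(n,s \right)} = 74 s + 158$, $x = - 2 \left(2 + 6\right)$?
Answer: $\frac{19951949}{2387837} \approx 8.3557$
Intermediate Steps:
$x = -16$ ($x = \left(-2\right) 8 = -16$)
$O{\left(n,s \right)} = 158 + 74 s$
$v{\left(X,k \right)} = \left(-16 + X\right) \left(28 + k\right)$ ($v{\left(X,k \right)} = \left(X - 16\right) \left(k + 28\right) = \left(-16 + X\right) \left(28 + k\right)$)
$- \frac{22558}{-3349} + \frac{O{\left(27,-127 \right)}}{v{\left(-92 - -77,156 \right)}} = - \frac{22558}{-3349} + \frac{158 + 74 \left(-127\right)}{-448 - 2496 + 28 \left(-92 - -77\right) + \left(-92 - -77\right) 156} = \left(-22558\right) \left(- \frac{1}{3349}\right) + \frac{158 - 9398}{-448 - 2496 + 28 \left(-92 + 77\right) + \left(-92 + 77\right) 156} = \frac{22558}{3349} - \frac{9240}{-448 - 2496 + 28 \left(-15\right) - 2340} = \frac{22558}{3349} - \frac{9240}{-448 - 2496 - 420 - 2340} = \frac{22558}{3349} - \frac{9240}{-5704} = \frac{22558}{3349} - - \frac{1155}{713} = \frac{22558}{3349} + \frac{1155}{713} = \frac{19951949}{2387837}$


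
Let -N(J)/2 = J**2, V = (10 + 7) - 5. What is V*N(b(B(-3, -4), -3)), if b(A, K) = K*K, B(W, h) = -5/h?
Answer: -1944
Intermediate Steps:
b(A, K) = K**2
V = 12 (V = 17 - 5 = 12)
N(J) = -2*J**2
V*N(b(B(-3, -4), -3)) = 12*(-2*((-3)**2)**2) = 12*(-2*9**2) = 12*(-2*81) = 12*(-162) = -1944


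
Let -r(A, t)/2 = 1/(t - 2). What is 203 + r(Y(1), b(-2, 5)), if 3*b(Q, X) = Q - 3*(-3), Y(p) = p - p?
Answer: 197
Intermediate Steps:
Y(p) = 0
b(Q, X) = 3 + Q/3 (b(Q, X) = (Q - 3*(-3))/3 = (Q + 9)/3 = (9 + Q)/3 = 3 + Q/3)
r(A, t) = -2/(-2 + t) (r(A, t) = -2/(t - 2) = -2/(-2 + t))
203 + r(Y(1), b(-2, 5)) = 203 - 2/(-2 + (3 + (⅓)*(-2))) = 203 - 2/(-2 + (3 - ⅔)) = 203 - 2/(-2 + 7/3) = 203 - 2/⅓ = 203 - 2*3 = 203 - 6 = 197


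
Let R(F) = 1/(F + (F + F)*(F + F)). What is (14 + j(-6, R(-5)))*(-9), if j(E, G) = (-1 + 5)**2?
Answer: -270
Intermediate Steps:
R(F) = 1/(F + 4*F**2) (R(F) = 1/(F + (2*F)*(2*F)) = 1/(F + 4*F**2))
j(E, G) = 16 (j(E, G) = 4**2 = 16)
(14 + j(-6, R(-5)))*(-9) = (14 + 16)*(-9) = 30*(-9) = -270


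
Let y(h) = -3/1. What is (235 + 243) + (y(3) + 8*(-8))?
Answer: 411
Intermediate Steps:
y(h) = -3 (y(h) = -3*1 = -3)
(235 + 243) + (y(3) + 8*(-8)) = (235 + 243) + (-3 + 8*(-8)) = 478 + (-3 - 64) = 478 - 67 = 411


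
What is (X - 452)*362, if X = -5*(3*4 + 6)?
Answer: -196204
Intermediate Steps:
X = -90 (X = -5*(12 + 6) = -5*18 = -90)
(X - 452)*362 = (-90 - 452)*362 = -542*362 = -196204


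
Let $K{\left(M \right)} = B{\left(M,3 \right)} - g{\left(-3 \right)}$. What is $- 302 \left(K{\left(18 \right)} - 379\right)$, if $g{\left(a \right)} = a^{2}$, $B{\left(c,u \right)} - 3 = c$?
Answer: $110834$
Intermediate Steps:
$B{\left(c,u \right)} = 3 + c$
$K{\left(M \right)} = -6 + M$ ($K{\left(M \right)} = \left(3 + M\right) - \left(-3\right)^{2} = \left(3 + M\right) - 9 = -6 + M$)
$- 302 \left(K{\left(18 \right)} - 379\right) = - 302 \left(\left(-6 + 18\right) - 379\right) = - 302 \left(12 - 379\right) = \left(-302\right) \left(-367\right) = 110834$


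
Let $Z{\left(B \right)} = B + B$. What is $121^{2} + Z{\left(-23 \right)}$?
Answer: $14595$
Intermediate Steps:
$Z{\left(B \right)} = 2 B$
$121^{2} + Z{\left(-23 \right)} = 121^{2} + 2 \left(-23\right) = 14641 - 46 = 14595$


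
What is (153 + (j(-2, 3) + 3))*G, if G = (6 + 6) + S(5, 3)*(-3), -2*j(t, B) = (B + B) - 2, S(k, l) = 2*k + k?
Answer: -5082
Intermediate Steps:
S(k, l) = 3*k
j(t, B) = 1 - B (j(t, B) = -((B + B) - 2)/2 = -(2*B - 2)/2 = -(-2 + 2*B)/2 = 1 - B)
G = -33 (G = (6 + 6) + (3*5)*(-3) = 12 + 15*(-3) = 12 - 45 = -33)
(153 + (j(-2, 3) + 3))*G = (153 + ((1 - 1*3) + 3))*(-33) = (153 + ((1 - 3) + 3))*(-33) = (153 + (-2 + 3))*(-33) = (153 + 1)*(-33) = 154*(-33) = -5082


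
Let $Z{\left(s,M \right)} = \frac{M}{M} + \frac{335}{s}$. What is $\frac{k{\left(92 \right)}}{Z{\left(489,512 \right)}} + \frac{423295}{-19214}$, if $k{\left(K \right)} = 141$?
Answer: $\frac{487995503}{7916168} \approx 61.645$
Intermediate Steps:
$Z{\left(s,M \right)} = 1 + \frac{335}{s}$
$\frac{k{\left(92 \right)}}{Z{\left(489,512 \right)}} + \frac{423295}{-19214} = \frac{141}{\frac{1}{489} \left(335 + 489\right)} + \frac{423295}{-19214} = \frac{141}{\frac{1}{489} \cdot 824} + 423295 \left(- \frac{1}{19214}\right) = \frac{141}{\frac{824}{489}} - \frac{423295}{19214} = 141 \cdot \frac{489}{824} - \frac{423295}{19214} = \frac{68949}{824} - \frac{423295}{19214} = \frac{487995503}{7916168}$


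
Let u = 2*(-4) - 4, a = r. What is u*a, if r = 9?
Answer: -108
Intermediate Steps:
a = 9
u = -12 (u = -8 - 4 = -12)
u*a = -12*9 = -108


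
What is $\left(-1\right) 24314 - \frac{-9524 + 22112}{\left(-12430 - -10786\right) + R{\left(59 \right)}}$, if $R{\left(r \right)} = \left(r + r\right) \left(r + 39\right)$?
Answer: $- \frac{60301867}{2480} \approx -24315.0$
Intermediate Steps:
$R{\left(r \right)} = 2 r \left(39 + r\right)$
$\left(-1\right) 24314 - \frac{-9524 + 22112}{\left(-12430 - -10786\right) + R{\left(59 \right)}} = \left(-1\right) 24314 - \frac{-9524 + 22112}{\left(-12430 - -10786\right) + 2 \cdot 59 \left(39 + 59\right)} = -24314 - \frac{12588}{\left(-12430 + 10786\right) + 2 \cdot 59 \cdot 98} = -24314 - \frac{12588}{-1644 + 11564} = -24314 - \frac{12588}{9920} = -24314 - 12588 \cdot \frac{1}{9920} = -24314 - \frac{3147}{2480} = - \frac{60301867}{2480}$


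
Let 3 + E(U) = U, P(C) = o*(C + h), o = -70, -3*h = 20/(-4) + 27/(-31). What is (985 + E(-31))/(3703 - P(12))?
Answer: 88443/435239 ≈ 0.20321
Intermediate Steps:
h = 182/93 (h = -(20/(-4) + 27/(-31))/3 = -(20*(-1/4) + 27*(-1/31))/3 = -(-5 - 27/31)/3 = -1/3*(-182/31) = 182/93 ≈ 1.9570)
P(C) = -12740/93 - 70*C (P(C) = -70*(C + 182/93) = -70*(182/93 + C) = -12740/93 - 70*C)
E(U) = -3 + U
(985 + E(-31))/(3703 - P(12)) = (985 + (-3 - 31))/(3703 - (-12740/93 - 70*12)) = (985 - 34)/(3703 - (-12740/93 - 840)) = 951/(3703 - 1*(-90860/93)) = 951/(3703 + 90860/93) = 951/(435239/93) = 951*(93/435239) = 88443/435239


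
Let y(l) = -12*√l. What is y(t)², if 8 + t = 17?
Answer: 1296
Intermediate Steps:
t = 9 (t = -8 + 17 = 9)
y(t)² = (-12*√9)² = (-12*3)² = (-36)² = 1296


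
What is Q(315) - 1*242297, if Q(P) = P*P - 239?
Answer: -143311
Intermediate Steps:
Q(P) = -239 + P**2 (Q(P) = P**2 - 239 = -239 + P**2)
Q(315) - 1*242297 = (-239 + 315**2) - 1*242297 = (-239 + 99225) - 242297 = 98986 - 242297 = -143311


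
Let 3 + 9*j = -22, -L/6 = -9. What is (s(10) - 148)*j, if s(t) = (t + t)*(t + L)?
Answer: -28300/9 ≈ -3144.4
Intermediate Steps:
L = 54 (L = -6*(-9) = 54)
j = -25/9 (j = -1/3 + (1/9)*(-22) = -1/3 - 22/9 = -25/9 ≈ -2.7778)
s(t) = 2*t*(54 + t) (s(t) = (t + t)*(t + 54) = (2*t)*(54 + t) = 2*t*(54 + t))
(s(10) - 148)*j = (2*10*(54 + 10) - 148)*(-25/9) = (2*10*64 - 148)*(-25/9) = (1280 - 148)*(-25/9) = 1132*(-25/9) = -28300/9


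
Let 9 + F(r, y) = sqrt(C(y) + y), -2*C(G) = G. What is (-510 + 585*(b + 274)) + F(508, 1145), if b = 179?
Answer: 264486 + sqrt(2290)/2 ≈ 2.6451e+5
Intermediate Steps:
C(G) = -G/2
F(r, y) = -9 + sqrt(2)*sqrt(y)/2 (F(r, y) = -9 + sqrt(-y/2 + y) = -9 + sqrt(y/2) = -9 + sqrt(2)*sqrt(y)/2)
(-510 + 585*(b + 274)) + F(508, 1145) = (-510 + 585*(179 + 274)) + (-9 + sqrt(2)*sqrt(1145)/2) = (-510 + 585*453) + (-9 + sqrt(2290)/2) = (-510 + 265005) + (-9 + sqrt(2290)/2) = 264495 + (-9 + sqrt(2290)/2) = 264486 + sqrt(2290)/2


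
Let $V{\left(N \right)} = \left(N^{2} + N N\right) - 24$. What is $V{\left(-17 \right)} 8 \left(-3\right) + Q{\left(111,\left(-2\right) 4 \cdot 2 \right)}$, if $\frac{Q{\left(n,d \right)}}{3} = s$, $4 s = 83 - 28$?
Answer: $- \frac{53019}{4} \approx -13255.0$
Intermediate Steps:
$V{\left(N \right)} = -24 + 2 N^{2}$ ($V{\left(N \right)} = \left(N^{2} + N^{2}\right) - 24 = 2 N^{2} - 24 = -24 + 2 N^{2}$)
$s = \frac{55}{4}$ ($s = \frac{83 - 28}{4} = \frac{1}{4} \cdot 55 = \frac{55}{4} \approx 13.75$)
$Q{\left(n,d \right)} = \frac{165}{4}$ ($Q{\left(n,d \right)} = 3 \cdot \frac{55}{4} = \frac{165}{4}$)
$V{\left(-17 \right)} 8 \left(-3\right) + Q{\left(111,\left(-2\right) 4 \cdot 2 \right)} = \left(-24 + 2 \left(-17\right)^{2}\right) 8 \left(-3\right) + \frac{165}{4} = \left(-24 + 2 \cdot 289\right) \left(-24\right) + \frac{165}{4} = \left(-24 + 578\right) \left(-24\right) + \frac{165}{4} = 554 \left(-24\right) + \frac{165}{4} = -13296 + \frac{165}{4} = - \frac{53019}{4}$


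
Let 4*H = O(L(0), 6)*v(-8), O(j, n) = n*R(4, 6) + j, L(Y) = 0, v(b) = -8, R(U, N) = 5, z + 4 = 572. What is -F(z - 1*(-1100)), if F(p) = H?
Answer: 60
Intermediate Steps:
z = 568 (z = -4 + 572 = 568)
O(j, n) = j + 5*n (O(j, n) = n*5 + j = 5*n + j = j + 5*n)
H = -60 (H = ((0 + 5*6)*(-8))/4 = ((0 + 30)*(-8))/4 = (30*(-8))/4 = (¼)*(-240) = -60)
F(p) = -60
-F(z - 1*(-1100)) = -1*(-60) = 60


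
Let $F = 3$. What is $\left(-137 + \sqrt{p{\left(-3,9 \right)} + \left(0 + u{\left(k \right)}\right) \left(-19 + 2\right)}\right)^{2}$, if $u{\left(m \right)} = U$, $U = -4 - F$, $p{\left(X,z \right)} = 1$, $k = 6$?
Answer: $18889 - 548 \sqrt{30} \approx 15887.0$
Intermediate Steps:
$U = -7$ ($U = -4 - 3 = -7$)
$u{\left(m \right)} = -7$
$\left(-137 + \sqrt{p{\left(-3,9 \right)} + \left(0 + u{\left(k \right)}\right) \left(-19 + 2\right)}\right)^{2} = \left(-137 + \sqrt{1 + \left(0 - 7\right) \left(-19 + 2\right)}\right)^{2} = \left(-137 + \sqrt{1 - -119}\right)^{2} = \left(-137 + \sqrt{1 + 119}\right)^{2} = \left(-137 + \sqrt{120}\right)^{2} = \left(-137 + 2 \sqrt{30}\right)^{2}$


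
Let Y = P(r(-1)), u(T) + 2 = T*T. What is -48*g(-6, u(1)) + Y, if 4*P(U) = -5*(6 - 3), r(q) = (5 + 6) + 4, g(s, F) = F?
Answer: 177/4 ≈ 44.250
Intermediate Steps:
u(T) = -2 + T**2 (u(T) = -2 + T*T = -2 + T**2)
r(q) = 15 (r(q) = 11 + 4 = 15)
P(U) = -15/4 (P(U) = (-5*(6 - 3))/4 = (-5*3)/4 = (1/4)*(-15) = -15/4)
Y = -15/4 ≈ -3.7500
-48*g(-6, u(1)) + Y = -48*(-2 + 1**2) - 15/4 = -48*(-2 + 1) - 15/4 = -48*(-1) - 15/4 = 48 - 15/4 = 177/4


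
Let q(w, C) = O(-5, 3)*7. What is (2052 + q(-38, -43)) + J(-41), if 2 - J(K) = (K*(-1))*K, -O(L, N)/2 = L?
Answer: 3805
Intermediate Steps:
O(L, N) = -2*L
q(w, C) = 70 (q(w, C) = -2*(-5)*7 = 10*7 = 70)
J(K) = 2 + K² (J(K) = 2 - K*(-1)*K = 2 - (-K)*K = 2 - (-1)*K² = 2 + K²)
(2052 + q(-38, -43)) + J(-41) = (2052 + 70) + (2 + (-41)²) = 2122 + (2 + 1681) = 2122 + 1683 = 3805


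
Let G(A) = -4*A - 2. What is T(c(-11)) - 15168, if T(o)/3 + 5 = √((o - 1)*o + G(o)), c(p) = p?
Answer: -15183 + 3*√174 ≈ -15143.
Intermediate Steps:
G(A) = -2 - 4*A
T(o) = -15 + 3*√(-2 - 4*o + o*(-1 + o)) (T(o) = -15 + 3*√((o - 1)*o + (-2 - 4*o)) = -15 + 3*√((-1 + o)*o + (-2 - 4*o)) = -15 + 3*√(o*(-1 + o) + (-2 - 4*o)) = -15 + 3*√(-2 - 4*o + o*(-1 + o)))
T(c(-11)) - 15168 = (-15 + 3*√(-2 + (-11)² - 5*(-11))) - 15168 = (-15 + 3*√(-2 + 121 + 55)) - 15168 = (-15 + 3*√174) - 15168 = -15183 + 3*√174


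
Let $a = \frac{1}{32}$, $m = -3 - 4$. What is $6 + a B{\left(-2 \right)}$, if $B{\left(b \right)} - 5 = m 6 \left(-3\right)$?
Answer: $\frac{323}{32} \approx 10.094$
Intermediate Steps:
$m = -7$
$a = \frac{1}{32} \approx 0.03125$
$B{\left(b \right)} = 131$ ($B{\left(b \right)} = 5 + \left(-7\right) 6 \left(-3\right) = 5 - -126 = 5 + 126 = 131$)
$6 + a B{\left(-2 \right)} = 6 + \frac{1}{32} \cdot 131 = 6 + \frac{131}{32} = \frac{323}{32}$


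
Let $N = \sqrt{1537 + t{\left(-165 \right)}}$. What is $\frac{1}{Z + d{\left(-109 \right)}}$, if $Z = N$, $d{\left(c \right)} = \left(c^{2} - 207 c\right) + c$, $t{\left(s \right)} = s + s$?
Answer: $\frac{34335}{1178891018} - \frac{\sqrt{1207}}{1178891018} \approx 2.9095 \cdot 10^{-5}$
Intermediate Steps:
$t{\left(s \right)} = 2 s$
$d{\left(c \right)} = c^{2} - 206 c$
$N = \sqrt{1207}$ ($N = \sqrt{1537 + 2 \left(-165\right)} = \sqrt{1537 - 330} = \sqrt{1207} \approx 34.742$)
$Z = \sqrt{1207} \approx 34.742$
$\frac{1}{Z + d{\left(-109 \right)}} = \frac{1}{\sqrt{1207} - 109 \left(-206 - 109\right)} = \frac{1}{\sqrt{1207} - -34335} = \frac{1}{\sqrt{1207} + 34335} = \frac{1}{34335 + \sqrt{1207}}$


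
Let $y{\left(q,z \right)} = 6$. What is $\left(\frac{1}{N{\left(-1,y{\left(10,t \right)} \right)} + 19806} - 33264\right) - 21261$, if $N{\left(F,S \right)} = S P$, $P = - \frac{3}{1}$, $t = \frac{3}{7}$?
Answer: $- \frac{1078940699}{19788} \approx -54525.0$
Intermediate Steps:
$t = \frac{3}{7}$ ($t = 3 \cdot \frac{1}{7} = \frac{3}{7} \approx 0.42857$)
$P = -3$ ($P = \left(-3\right) 1 = -3$)
$N{\left(F,S \right)} = - 3 S$ ($N{\left(F,S \right)} = S \left(-3\right) = - 3 S$)
$\left(\frac{1}{N{\left(-1,y{\left(10,t \right)} \right)} + 19806} - 33264\right) - 21261 = \left(\frac{1}{\left(-3\right) 6 + 19806} - 33264\right) - 21261 = \left(\frac{1}{-18 + 19806} - 33264\right) - 21261 = \left(\frac{1}{19788} - 33264\right) - 21261 = - \frac{658228031}{19788} - 21261 = - \frac{1078940699}{19788}$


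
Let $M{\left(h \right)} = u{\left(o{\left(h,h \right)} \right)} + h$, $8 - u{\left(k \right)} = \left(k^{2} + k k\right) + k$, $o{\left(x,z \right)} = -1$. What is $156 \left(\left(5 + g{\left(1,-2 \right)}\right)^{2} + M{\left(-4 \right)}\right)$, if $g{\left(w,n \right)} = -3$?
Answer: $1092$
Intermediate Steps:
$u{\left(k \right)} = 8 - k - 2 k^{2}$ ($u{\left(k \right)} = 8 - \left(\left(k^{2} + k k\right) + k\right) = 8 - \left(\left(k^{2} + k^{2}\right) + k\right) = 8 - \left(2 k^{2} + k\right) = 8 - \left(k + 2 k^{2}\right) = 8 - k - 2 k^{2}$)
$M{\left(h \right)} = 7 + h$ ($M{\left(h \right)} = \left(8 - -1 - 2 \left(-1\right)^{2}\right) + h = \left(8 + 1 - 2\right) + h = 7 + h$)
$156 \left(\left(5 + g{\left(1,-2 \right)}\right)^{2} + M{\left(-4 \right)}\right) = 156 \left(\left(5 - 3\right)^{2} + \left(7 - 4\right)\right) = 156 \left(2^{2} + 3\right) = 156 \left(4 + 3\right) = 156 \cdot 7 = 1092$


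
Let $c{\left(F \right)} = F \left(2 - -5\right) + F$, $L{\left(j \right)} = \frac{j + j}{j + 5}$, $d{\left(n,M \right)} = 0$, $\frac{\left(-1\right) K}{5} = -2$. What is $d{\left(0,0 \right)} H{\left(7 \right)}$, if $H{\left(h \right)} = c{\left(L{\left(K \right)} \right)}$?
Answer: $0$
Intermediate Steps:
$K = 10$ ($K = \left(-5\right) \left(-2\right) = 10$)
$L{\left(j \right)} = \frac{2 j}{5 + j}$
$c{\left(F \right)} = 8 F$ ($c{\left(F \right)} = F \left(2 + 5\right) + F = F 7 + F = 7 F + F = 8 F$)
$H{\left(h \right)} = \frac{32}{3}$ ($H{\left(h \right)} = 8 \cdot 2 \cdot 10 \frac{1}{5 + 10} = 8 \cdot 2 \cdot 10 \cdot \frac{1}{15} = 8 \cdot \frac{4}{3} = \frac{32}{3}$)
$d{\left(0,0 \right)} H{\left(7 \right)} = 0 \cdot \frac{32}{3} = 0$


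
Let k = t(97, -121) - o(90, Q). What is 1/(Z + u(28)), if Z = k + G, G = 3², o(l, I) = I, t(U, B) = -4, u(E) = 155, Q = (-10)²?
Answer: 1/60 ≈ 0.016667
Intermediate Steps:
Q = 100
k = -104 (k = -4 - 1*100 = -4 - 100 = -104)
G = 9
Z = -95 (Z = -104 + 9 = -95)
1/(Z + u(28)) = 1/(-95 + 155) = 1/60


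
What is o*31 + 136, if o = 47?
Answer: 1593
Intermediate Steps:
o*31 + 136 = 47*31 + 136 = 1457 + 136 = 1593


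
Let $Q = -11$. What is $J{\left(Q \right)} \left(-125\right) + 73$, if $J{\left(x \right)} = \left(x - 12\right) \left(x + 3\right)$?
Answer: $-22927$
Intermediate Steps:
$J{\left(x \right)} = \left(-12 + x\right) \left(3 + x\right)$
$J{\left(Q \right)} \left(-125\right) + 73 = \left(-36 + \left(-11\right)^{2} - -99\right) \left(-125\right) + 73 = \left(-36 + 121 + 99\right) \left(-125\right) + 73 = 184 \left(-125\right) + 73 = -23000 + 73 = -22927$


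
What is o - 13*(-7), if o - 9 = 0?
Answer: 100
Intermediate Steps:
o = 9 (o = 9 + 0 = 9)
o - 13*(-7) = 9 - 13*(-7) = 9 + 91 = 100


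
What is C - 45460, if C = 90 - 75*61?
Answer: -49945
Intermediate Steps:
C = -4485 (C = 90 - 4575 = -4485)
C - 45460 = -4485 - 45460 = -49945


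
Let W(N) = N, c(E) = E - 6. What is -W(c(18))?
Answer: -12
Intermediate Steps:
c(E) = -6 + E
-W(c(18)) = -(-6 + 18) = -1*12 = -12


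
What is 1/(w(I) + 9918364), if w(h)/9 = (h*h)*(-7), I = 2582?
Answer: -1/410085248 ≈ -2.4385e-9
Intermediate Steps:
w(h) = -63*h**2 (w(h) = 9*((h*h)*(-7)) = 9*(h**2*(-7)) = 9*(-7*h**2) = -63*h**2)
1/(w(I) + 9918364) = 1/(-63*2582**2 + 9918364) = 1/(-63*6666724 + 9918364) = 1/(-420003612 + 9918364) = 1/(-410085248) = -1/410085248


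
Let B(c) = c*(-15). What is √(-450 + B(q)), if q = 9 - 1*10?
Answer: I*√435 ≈ 20.857*I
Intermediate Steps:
q = -1 (q = 9 - 10 = -1)
B(c) = -15*c
√(-450 + B(q)) = √(-450 - 15*(-1)) = √(-450 + 15) = √(-435) = I*√435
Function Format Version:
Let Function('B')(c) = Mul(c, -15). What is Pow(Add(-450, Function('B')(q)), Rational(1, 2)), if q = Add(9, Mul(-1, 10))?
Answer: Mul(I, Pow(435, Rational(1, 2))) ≈ Mul(20.857, I)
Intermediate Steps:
q = -1 (q = Add(9, -10) = -1)
Function('B')(c) = Mul(-15, c)
Pow(Add(-450, Function('B')(q)), Rational(1, 2)) = Pow(Add(-450, Mul(-15, -1)), Rational(1, 2)) = Pow(Add(-450, 15), Rational(1, 2)) = Pow(-435, Rational(1, 2)) = Mul(I, Pow(435, Rational(1, 2)))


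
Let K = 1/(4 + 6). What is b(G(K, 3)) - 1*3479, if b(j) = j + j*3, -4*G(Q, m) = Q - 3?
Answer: -34761/10 ≈ -3476.1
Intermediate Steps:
K = ⅒ (K = 1/10 = ⅒ ≈ 0.10000)
G(Q, m) = ¾ - Q/4 (G(Q, m) = -(Q - 3)/4 = -(-3 + Q)/4 = ¾ - Q/4)
b(j) = 4*j (b(j) = j + 3*j = 4*j)
b(G(K, 3)) - 1*3479 = 4*(¾ - ¼*⅒) - 1*3479 = 4*(¾ - 1/40) - 3479 = 4*(29/40) - 3479 = 29/10 - 3479 = -34761/10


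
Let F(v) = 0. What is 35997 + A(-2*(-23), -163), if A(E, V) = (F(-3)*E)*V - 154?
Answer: 35843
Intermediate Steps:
A(E, V) = -154 (A(E, V) = (0*E)*V - 154 = 0*V - 154 = 0 - 154 = -154)
35997 + A(-2*(-23), -163) = 35997 - 154 = 35843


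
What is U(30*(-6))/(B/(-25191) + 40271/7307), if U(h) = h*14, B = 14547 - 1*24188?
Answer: -372876210/872117 ≈ -427.55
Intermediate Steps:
B = -9641 (B = 14547 - 24188 = -9641)
U(h) = 14*h
U(30*(-6))/(B/(-25191) + 40271/7307) = (14*(30*(-6)))/(-9641/(-25191) + 40271/7307) = (14*(-180))/(-9641*(-1/25191) + 40271*(1/7307)) = -2520/(31/81 + 40271/7307) = -2520/3488468/591867 = -2520*591867/3488468 = -372876210/872117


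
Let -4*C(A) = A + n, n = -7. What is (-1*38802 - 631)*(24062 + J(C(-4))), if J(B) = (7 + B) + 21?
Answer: -3800197643/4 ≈ -9.5005e+8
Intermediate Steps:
C(A) = 7/4 - A/4 (C(A) = -(A - 7)/4 = -(-7 + A)/4 = 7/4 - A/4)
J(B) = 28 + B
(-1*38802 - 631)*(24062 + J(C(-4))) = (-1*38802 - 631)*(24062 + (28 + (7/4 - ¼*(-4)))) = (-38802 - 631)*(24062 + (28 + (7/4 + 1))) = -39433*(24062 + (28 + 11/4)) = -39433*(24062 + 123/4) = -39433*96371/4 = -3800197643/4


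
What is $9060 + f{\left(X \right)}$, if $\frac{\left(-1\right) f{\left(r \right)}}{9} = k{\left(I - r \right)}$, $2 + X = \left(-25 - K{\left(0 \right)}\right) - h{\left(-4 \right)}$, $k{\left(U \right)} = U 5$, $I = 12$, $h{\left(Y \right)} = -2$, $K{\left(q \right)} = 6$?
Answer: $7125$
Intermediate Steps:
$k{\left(U \right)} = 5 U$
$X = -31$ ($X = -2 - 29 = -31$)
$f{\left(r \right)} = -540 + 45 r$ ($f{\left(r \right)} = - 9 \cdot 5 \left(12 - r\right) = - 9 \left(60 - 5 r\right) = -540 + 45 r$)
$9060 + f{\left(X \right)} = 9060 + \left(-540 + 45 \left(-31\right)\right) = 9060 - 1935 = 7125$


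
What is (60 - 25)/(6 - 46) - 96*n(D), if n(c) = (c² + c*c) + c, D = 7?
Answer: -80647/8 ≈ -10081.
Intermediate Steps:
n(c) = c + 2*c² (n(c) = (c² + c²) + c = 2*c² + c = c + 2*c²)
(60 - 25)/(6 - 46) - 96*n(D) = (60 - 25)/(6 - 46) - 672*(1 + 2*7) = 35/(-40) - 672*(1 + 14) = 35*(-1/40) - 672*15 = -7/8 - 96*105 = -7/8 - 10080 = -80647/8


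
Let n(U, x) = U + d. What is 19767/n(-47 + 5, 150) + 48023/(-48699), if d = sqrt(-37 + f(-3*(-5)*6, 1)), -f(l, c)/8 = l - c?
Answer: -5793039055/17482941 - 19767*I*sqrt(749)/2513 ≈ -331.35 - 215.27*I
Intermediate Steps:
f(l, c) = -8*l + 8*c (f(l, c) = -8*(l - c) = -8*l + 8*c)
d = I*sqrt(749) (d = sqrt(-37 + (-8*(-3*(-5))*6 + 8*1)) = sqrt(-37 + (-120*6 + 8)) = sqrt(-37 + (-8*90 + 8)) = sqrt(-37 + (-720 + 8)) = sqrt(-37 - 712) = sqrt(-749) = I*sqrt(749) ≈ 27.368*I)
n(U, x) = U + I*sqrt(749)
19767/n(-47 + 5, 150) + 48023/(-48699) = 19767/((-47 + 5) + I*sqrt(749)) + 48023/(-48699) = 19767/(-42 + I*sqrt(749)) + 48023*(-1/48699) = 19767/(-42 + I*sqrt(749)) - 48023/48699 = -48023/48699 + 19767/(-42 + I*sqrt(749))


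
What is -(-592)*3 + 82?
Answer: 1858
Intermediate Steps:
-(-592)*3 + 82 = -37*(-48) + 82 = 1776 + 82 = 1858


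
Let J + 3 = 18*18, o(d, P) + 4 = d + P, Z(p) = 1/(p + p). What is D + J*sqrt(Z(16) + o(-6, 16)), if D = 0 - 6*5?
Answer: -30 + 321*sqrt(386)/8 ≈ 758.33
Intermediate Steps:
Z(p) = 1/(2*p)
o(d, P) = -4 + P + d (o(d, P) = -4 + (d + P) = -4 + (P + d) = -4 + P + d)
D = -30 (D = 0 - 30 = -30)
J = 321 (J = -3 + 18*18 = -3 + 324 = 321)
D + J*sqrt(Z(16) + o(-6, 16)) = -30 + 321*sqrt((1/2)/16 + (-4 + 16 - 6)) = -30 + 321*sqrt((1/2)*(1/16) + 6) = -30 + 321*sqrt(1/32 + 6) = -30 + 321*sqrt(193/32) = -30 + 321*(sqrt(386)/8) = -30 + 321*sqrt(386)/8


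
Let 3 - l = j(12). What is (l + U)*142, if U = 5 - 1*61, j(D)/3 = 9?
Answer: -11360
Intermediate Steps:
j(D) = 27 (j(D) = 3*9 = 27)
U = -56 (U = 5 - 61 = -56)
l = -24 (l = 3 - 1*27 = 3 - 27 = -24)
(l + U)*142 = (-24 - 56)*142 = -80*142 = -11360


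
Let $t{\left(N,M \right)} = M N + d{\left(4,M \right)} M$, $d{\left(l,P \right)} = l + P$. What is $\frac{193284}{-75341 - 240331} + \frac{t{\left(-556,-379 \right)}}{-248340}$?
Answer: $- \frac{948718441}{466630860} \approx -2.0331$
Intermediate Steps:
$d{\left(l,P \right)} = P + l$
$t{\left(N,M \right)} = M N + M \left(4 + M\right)$ ($t{\left(N,M \right)} = M N + \left(M + 4\right) M = M N + \left(4 + M\right) M = M N + M \left(4 + M\right)$)
$\frac{193284}{-75341 - 240331} + \frac{t{\left(-556,-379 \right)}}{-248340} = \frac{193284}{-75341 - 240331} + \frac{\left(-379\right) \left(4 - 379 - 556\right)}{-248340} = \frac{193284}{-315672} + \left(-379\right) \left(-931\right) \left(- \frac{1}{248340}\right) = 193284 \left(- \frac{1}{315672}\right) + 352849 \left(- \frac{1}{248340}\right) = - \frac{2301}{3758} - \frac{352849}{248340} = - \frac{948718441}{466630860}$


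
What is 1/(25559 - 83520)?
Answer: -1/57961 ≈ -1.7253e-5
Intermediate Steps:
1/(25559 - 83520) = 1/(-57961) = -1/57961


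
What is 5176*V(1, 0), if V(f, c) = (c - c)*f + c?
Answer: 0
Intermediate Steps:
V(f, c) = c (V(f, c) = 0*f + c = 0 + c = c)
5176*V(1, 0) = 5176*0 = 0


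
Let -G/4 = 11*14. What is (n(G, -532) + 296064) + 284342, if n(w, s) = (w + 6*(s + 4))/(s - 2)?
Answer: 154970294/267 ≈ 5.8041e+5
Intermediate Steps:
G = -616 (G = -44*14 = -4*154 = -616)
n(w, s) = (24 + w + 6*s)/(-2 + s) (n(w, s) = (w + 6*(4 + s))/(-2 + s) = (w + (24 + 6*s))/(-2 + s) = (24 + w + 6*s)/(-2 + s))
(n(G, -532) + 296064) + 284342 = ((24 - 616 + 6*(-532))/(-2 - 532) + 296064) + 284342 = ((24 - 616 - 3192)/(-534) + 296064) + 284342 = (-1/534*(-3784) + 296064) + 284342 = (1892/267 + 296064) + 284342 = 79050980/267 + 284342 = 154970294/267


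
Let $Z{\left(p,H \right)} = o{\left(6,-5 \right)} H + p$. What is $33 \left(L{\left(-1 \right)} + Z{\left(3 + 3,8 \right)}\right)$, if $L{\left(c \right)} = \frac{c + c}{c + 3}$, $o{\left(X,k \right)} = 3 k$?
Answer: $-3795$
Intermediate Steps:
$L{\left(c \right)} = \frac{2 c}{3 + c}$
$Z{\left(p,H \right)} = p - 15 H$ ($Z{\left(p,H \right)} = 3 \left(-5\right) H + p = - 15 H + p = p - 15 H$)
$33 \left(L{\left(-1 \right)} + Z{\left(3 + 3,8 \right)}\right) = 33 \left(2 \left(-1\right) \frac{1}{3 - 1} + \left(\left(3 + 3\right) - 120\right)\right) = 33 \left(2 \left(-1\right) \frac{1}{2} + \left(6 - 120\right)\right) = 33 \left(2 \left(-1\right) \frac{1}{2} - 114\right) = 33 \left(-1 - 114\right) = 33 \left(-115\right) = -3795$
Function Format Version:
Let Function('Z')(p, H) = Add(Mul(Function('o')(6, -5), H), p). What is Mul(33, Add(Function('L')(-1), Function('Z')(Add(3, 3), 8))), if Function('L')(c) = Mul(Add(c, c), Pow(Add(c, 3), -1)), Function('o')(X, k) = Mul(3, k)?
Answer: -3795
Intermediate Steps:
Function('L')(c) = Mul(2, c, Pow(Add(3, c), -1)) (Function('L')(c) = Mul(Mul(2, c), Pow(Add(3, c), -1)) = Mul(2, c, Pow(Add(3, c), -1)))
Function('Z')(p, H) = Add(p, Mul(-15, H)) (Function('Z')(p, H) = Add(Mul(Mul(3, -5), H), p) = Add(Mul(-15, H), p) = Add(p, Mul(-15, H)))
Mul(33, Add(Function('L')(-1), Function('Z')(Add(3, 3), 8))) = Mul(33, Add(Mul(2, -1, Pow(Add(3, -1), -1)), Add(Add(3, 3), Mul(-15, 8)))) = Mul(33, Add(Mul(2, -1, Pow(2, -1)), Add(6, -120))) = Mul(33, Add(Mul(2, -1, Rational(1, 2)), -114)) = Mul(33, Add(-1, -114)) = Mul(33, -115) = -3795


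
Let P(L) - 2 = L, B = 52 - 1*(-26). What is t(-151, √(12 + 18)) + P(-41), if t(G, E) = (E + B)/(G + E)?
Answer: -899877/22771 - 229*√30/22771 ≈ -39.574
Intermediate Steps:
B = 78 (B = 52 + 26 = 78)
P(L) = 2 + L
t(G, E) = (78 + E)/(E + G) (t(G, E) = (E + 78)/(G + E) = (78 + E)/(E + G))
t(-151, √(12 + 18)) + P(-41) = (78 + √(12 + 18))/(√(12 + 18) - 151) + (2 - 41) = (78 + √30)/(√30 - 151) - 39 = (78 + √30)/(-151 + √30) - 39 = -39 + (78 + √30)/(-151 + √30)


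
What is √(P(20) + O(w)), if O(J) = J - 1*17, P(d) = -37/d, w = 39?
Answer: √2015/10 ≈ 4.4889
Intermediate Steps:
O(J) = -17 + J (O(J) = J - 17 = -17 + J)
√(P(20) + O(w)) = √(-37/20 + (-17 + 39)) = √(-37*1/20 + 22) = √(-37/20 + 22) = √(403/20) = √2015/10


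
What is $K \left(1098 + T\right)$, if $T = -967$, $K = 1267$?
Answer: $165977$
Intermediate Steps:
$K \left(1098 + T\right) = 1267 \left(1098 - 967\right) = 1267 \cdot 131 = 165977$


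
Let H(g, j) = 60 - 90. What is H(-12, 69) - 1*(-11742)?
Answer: 11712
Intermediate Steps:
H(g, j) = -30
H(-12, 69) - 1*(-11742) = -30 - 1*(-11742) = -30 + 11742 = 11712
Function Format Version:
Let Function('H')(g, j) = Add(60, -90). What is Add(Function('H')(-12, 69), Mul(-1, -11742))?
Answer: 11712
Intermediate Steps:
Function('H')(g, j) = -30
Add(Function('H')(-12, 69), Mul(-1, -11742)) = Add(-30, Mul(-1, -11742)) = Add(-30, 11742) = 11712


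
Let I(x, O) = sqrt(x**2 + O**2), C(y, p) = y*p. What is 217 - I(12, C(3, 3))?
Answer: 202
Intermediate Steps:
C(y, p) = p*y
I(x, O) = sqrt(O**2 + x**2)
217 - I(12, C(3, 3)) = 217 - sqrt((3*3)**2 + 12**2) = 217 - sqrt(9**2 + 144) = 217 - sqrt(81 + 144) = 217 - sqrt(225) = 217 - 1*15 = 217 - 15 = 202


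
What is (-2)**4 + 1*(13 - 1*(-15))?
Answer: 44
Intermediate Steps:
(-2)**4 + 1*(13 - 1*(-15)) = 16 + 1*(13 + 15) = 16 + 1*28 = 16 + 28 = 44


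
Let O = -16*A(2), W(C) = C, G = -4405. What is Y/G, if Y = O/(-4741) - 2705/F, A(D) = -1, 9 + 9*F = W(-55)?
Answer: -115418621/1336582720 ≈ -0.086354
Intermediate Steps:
F = -64/9 (F = -1 + (1/9)*(-55) = -1 - 55/9 = -64/9 ≈ -7.1111)
O = 16 (O = -16*(-1) = 16)
Y = 115418621/303424 (Y = 16/(-4741) - 2705/(-64/9) = 16*(-1/4741) - 2705*(-9/64) = -16/4741 + 24345/64 = 115418621/303424 ≈ 380.39)
Y/G = (115418621/303424)/(-4405) = (115418621/303424)*(-1/4405) = -115418621/1336582720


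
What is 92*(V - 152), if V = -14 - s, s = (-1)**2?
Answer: -15364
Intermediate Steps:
s = 1
V = -15 (V = -14 - 1*1 = -14 - 1 = -15)
92*(V - 152) = 92*(-15 - 152) = 92*(-167) = -15364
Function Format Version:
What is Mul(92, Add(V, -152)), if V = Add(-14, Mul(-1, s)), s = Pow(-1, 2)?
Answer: -15364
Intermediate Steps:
s = 1
V = -15 (V = Add(-14, Mul(-1, 1)) = Add(-14, -1) = -15)
Mul(92, Add(V, -152)) = Mul(92, Add(-15, -152)) = Mul(92, -167) = -15364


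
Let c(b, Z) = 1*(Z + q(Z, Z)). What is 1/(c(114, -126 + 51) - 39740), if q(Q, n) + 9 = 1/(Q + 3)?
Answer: -72/2867329 ≈ -2.5110e-5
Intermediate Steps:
q(Q, n) = -9 + 1/(3 + Q) (q(Q, n) = -9 + 1/(Q + 3) = -9 + 1/(3 + Q))
c(b, Z) = Z + (-26 - 9*Z)/(3 + Z) (c(b, Z) = 1*(Z + (-26 - 9*Z)/(3 + Z)) = Z + (-26 - 9*Z)/(3 + Z))
1/(c(114, -126 + 51) - 39740) = 1/((-26 + (-126 + 51)**2 - 6*(-126 + 51))/(3 + (-126 + 51)) - 39740) = 1/((-26 + (-75)**2 - 6*(-75))/(3 - 75) - 39740) = 1/((-26 + 5625 + 450)/(-72) - 39740) = 1/(-1/72*6049 - 39740) = 1/(-6049/72 - 39740) = 1/(-2867329/72) = -72/2867329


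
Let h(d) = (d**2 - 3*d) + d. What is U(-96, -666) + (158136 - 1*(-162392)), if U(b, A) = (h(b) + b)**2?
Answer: 87033872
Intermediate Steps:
h(d) = d**2 - 2*d
U(b, A) = (b + b*(-2 + b))**2 (U(b, A) = (b*(-2 + b) + b)**2 = (b + b*(-2 + b))**2)
U(-96, -666) + (158136 - 1*(-162392)) = (-96)**2*(-1 - 96)**2 + (158136 - 1*(-162392)) = 9216*(-97)**2 + (158136 + 162392) = 9216*9409 + 320528 = 86713344 + 320528 = 87033872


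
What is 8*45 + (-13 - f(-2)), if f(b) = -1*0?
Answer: 347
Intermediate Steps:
f(b) = 0
8*45 + (-13 - f(-2)) = 8*45 + (-13 - 1*0) = 360 + (-13 + 0) = 360 - 13 = 347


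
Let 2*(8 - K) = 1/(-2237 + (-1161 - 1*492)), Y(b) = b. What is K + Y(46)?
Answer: 420121/7780 ≈ 54.000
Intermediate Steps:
K = 62241/7780 (K = 8 - 1/(2*(-2237 + (-1161 - 1*492))) = 8 - 1/(2*(-2237 + (-1161 - 492))) = 8 - 1/(2*(-2237 - 1653)) = 8 - ½/(-3890) = 8 - ½*(-1/3890) = 8 + 1/7780 = 62241/7780 ≈ 8.0001)
K + Y(46) = 62241/7780 + 46 = 420121/7780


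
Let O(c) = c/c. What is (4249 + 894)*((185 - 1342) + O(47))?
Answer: -5945308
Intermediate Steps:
O(c) = 1
(4249 + 894)*((185 - 1342) + O(47)) = (4249 + 894)*((185 - 1342) + 1) = 5143*(-1157 + 1) = 5143*(-1156) = -5945308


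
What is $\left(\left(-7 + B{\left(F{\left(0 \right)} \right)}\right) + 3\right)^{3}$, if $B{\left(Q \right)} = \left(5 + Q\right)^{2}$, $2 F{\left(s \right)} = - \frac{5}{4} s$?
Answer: $9261$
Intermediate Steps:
$F{\left(s \right)} = - \frac{5 s}{8}$ ($F{\left(s \right)} = \frac{- \frac{5}{4} s}{2} = \frac{\left(-5\right) \frac{1}{4} s}{2} = \frac{\left(- \frac{5}{4}\right) s}{2} = - \frac{5 s}{8}$)
$\left(\left(-7 + B{\left(F{\left(0 \right)} \right)}\right) + 3\right)^{3} = \left(\left(-7 + \left(5 - 0\right)^{2}\right) + 3\right)^{3} = \left(\left(-7 + \left(5 + 0\right)^{2}\right) + 3\right)^{3} = \left(\left(-7 + 5^{2}\right) + 3\right)^{3} = \left(\left(-7 + 25\right) + 3\right)^{3} = \left(18 + 3\right)^{3} = 21^{3} = 9261$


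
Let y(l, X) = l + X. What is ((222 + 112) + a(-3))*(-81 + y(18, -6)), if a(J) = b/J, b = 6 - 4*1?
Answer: -23000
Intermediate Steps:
y(l, X) = X + l
b = 2 (b = 6 - 4 = 2)
a(J) = 2/J
((222 + 112) + a(-3))*(-81 + y(18, -6)) = ((222 + 112) + 2/(-3))*(-81 + (-6 + 18)) = (334 + 2*(-1/3))*(-81 + 12) = (334 - 2/3)*(-69) = (1000/3)*(-69) = -23000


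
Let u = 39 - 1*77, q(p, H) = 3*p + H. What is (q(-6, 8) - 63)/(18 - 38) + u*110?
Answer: -83527/20 ≈ -4176.4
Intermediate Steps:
q(p, H) = H + 3*p
u = -38 (u = 39 - 77 = -38)
(q(-6, 8) - 63)/(18 - 38) + u*110 = ((8 + 3*(-6)) - 63)/(18 - 38) - 38*110 = ((8 - 18) - 63)/(-20) - 4180 = (-10 - 63)*(-1/20) - 4180 = -73*(-1/20) - 4180 = 73/20 - 4180 = -83527/20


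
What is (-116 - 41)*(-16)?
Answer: 2512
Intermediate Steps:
(-116 - 41)*(-16) = -157*(-16) = 2512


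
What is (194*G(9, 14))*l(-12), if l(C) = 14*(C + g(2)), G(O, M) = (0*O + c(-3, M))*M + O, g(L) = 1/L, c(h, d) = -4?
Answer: 1467998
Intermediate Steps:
G(O, M) = O - 4*M (G(O, M) = (0*O - 4)*M + O = (0 - 4)*M + O = -4*M + O = O - 4*M)
l(C) = 7 + 14*C (l(C) = 14*(C + 1/2) = 14*(C + ½) = 14*(½ + C) = 7 + 14*C)
(194*G(9, 14))*l(-12) = (194*(9 - 4*14))*(7 + 14*(-12)) = (194*(9 - 56))*(7 - 168) = (194*(-47))*(-161) = -9118*(-161) = 1467998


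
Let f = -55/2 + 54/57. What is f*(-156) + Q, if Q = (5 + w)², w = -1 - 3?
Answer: 78721/19 ≈ 4143.2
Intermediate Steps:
w = -4
f = -1009/38 (f = -55*½ + 54*(1/57) = -55/2 + 18/19 = -1009/38 ≈ -26.553)
Q = 1 (Q = (5 - 4)² = 1² = 1)
f*(-156) + Q = -1009/38*(-156) + 1 = 78702/19 + 1 = 78721/19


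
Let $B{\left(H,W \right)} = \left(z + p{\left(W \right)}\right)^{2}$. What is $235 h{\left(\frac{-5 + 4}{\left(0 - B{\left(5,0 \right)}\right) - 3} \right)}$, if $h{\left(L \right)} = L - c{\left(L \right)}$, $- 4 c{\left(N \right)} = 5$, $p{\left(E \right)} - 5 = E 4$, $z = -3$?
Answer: $\frac{9165}{28} \approx 327.32$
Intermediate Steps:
$p{\left(E \right)} = 5 + 4 E$ ($p{\left(E \right)} = 5 + E 4 = 5 + 4 E$)
$c{\left(N \right)} = - \frac{5}{4}$ ($c{\left(N \right)} = \left(- \frac{1}{4}\right) 5 = - \frac{5}{4}$)
$B{\left(H,W \right)} = \left(2 + 4 W\right)^{2}$ ($B{\left(H,W \right)} = \left(-3 + \left(5 + 4 W\right)\right)^{2} = \left(2 + 4 W\right)^{2}$)
$h{\left(L \right)} = \frac{5}{4} + L$ ($h{\left(L \right)} = L - - \frac{5}{4} = L + \frac{5}{4} = \frac{5}{4} + L$)
$235 h{\left(\frac{-5 + 4}{\left(0 - B{\left(5,0 \right)}\right) - 3} \right)} = 235 \left(\frac{5}{4} + \frac{-5 + 4}{\left(0 - 4 \left(1 + 2 \cdot 0\right)^{2}\right) - 3}\right) = 235 \left(\frac{5}{4} - \frac{1}{\left(0 - 4 \left(1 + 0\right)^{2}\right) - 3}\right) = 235 \left(\frac{5}{4} - \frac{1}{\left(0 - 4 \cdot 1^{2}\right) - 3}\right) = 235 \left(\frac{5}{4} - \frac{1}{\left(0 - 4 \cdot 1\right) - 3}\right) = 235 \left(\frac{5}{4} - \frac{1}{\left(0 - 4\right) - 3}\right) = 235 \left(\frac{5}{4} - \frac{1}{-4 - 3}\right) = 235 \left(\frac{5}{4} - \frac{1}{-7}\right) = 235 \left(\frac{5}{4} - - \frac{1}{7}\right) = 235 \left(\frac{5}{4} + \frac{1}{7}\right) = 235 \cdot \frac{39}{28} = \frac{9165}{28}$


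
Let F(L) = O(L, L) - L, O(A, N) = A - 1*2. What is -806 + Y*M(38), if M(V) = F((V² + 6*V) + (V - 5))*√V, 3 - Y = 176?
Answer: -806 + 346*√38 ≈ 1326.9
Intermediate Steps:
O(A, N) = -2 + A (O(A, N) = A - 2 = -2 + A)
Y = -173 (Y = 3 - 1*176 = 3 - 176 = -173)
F(L) = -2 (F(L) = (-2 + L) - L = -2)
M(V) = -2*√V
-806 + Y*M(38) = -806 - (-346)*√38 = -806 + 346*√38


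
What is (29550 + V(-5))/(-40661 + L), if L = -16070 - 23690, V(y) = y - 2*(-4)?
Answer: -9851/26807 ≈ -0.36748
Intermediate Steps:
V(y) = 8 + y (V(y) = y + 8 = 8 + y)
L = -39760
(29550 + V(-5))/(-40661 + L) = (29550 + (8 - 5))/(-40661 - 39760) = (29550 + 3)/(-80421) = 29553*(-1/80421) = -9851/26807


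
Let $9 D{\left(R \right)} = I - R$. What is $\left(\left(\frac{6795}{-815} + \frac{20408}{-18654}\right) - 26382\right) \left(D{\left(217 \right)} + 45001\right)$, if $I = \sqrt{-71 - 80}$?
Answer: $- \frac{16241436881652584}{13682709} - \frac{40122919627 i \sqrt{151}}{13682709} \approx -1.187 \cdot 10^{9} - 36034.0 i$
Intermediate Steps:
$I = i \sqrt{151}$ ($I = \sqrt{-151} = i \sqrt{151} \approx 12.288 i$)
$D{\left(R \right)} = - \frac{R}{9} + \frac{i \sqrt{151}}{9}$ ($D{\left(R \right)} = \frac{i \sqrt{151} - R}{9} = \frac{- R + i \sqrt{151}}{9} = - \frac{R}{9} + \frac{i \sqrt{151}}{9}$)
$\left(\left(\frac{6795}{-815} + \frac{20408}{-18654}\right) - 26382\right) \left(D{\left(217 \right)} + 45001\right) = \left(\left(\frac{6795}{-815} + \frac{20408}{-18654}\right) - 26382\right) \left(\left(\left(- \frac{1}{9}\right) 217 + \frac{i \sqrt{151}}{9}\right) + 45001\right) = \left(\left(6795 \left(- \frac{1}{815}\right) + 20408 \left(- \frac{1}{18654}\right)\right) - 26382\right) \left(\left(- \frac{217}{9} + \frac{i \sqrt{151}}{9}\right) + 45001\right) = \left(\left(- \frac{1359}{163} - \frac{10204}{9327}\right) - 26382\right) \left(\frac{404792}{9} + \frac{i \sqrt{151}}{9}\right) = \left(- \frac{14338645}{1520301} - 26382\right) \left(\frac{404792}{9} + \frac{i \sqrt{151}}{9}\right) = - \frac{40122919627 \left(\frac{404792}{9} + \frac{i \sqrt{151}}{9}\right)}{1520301} = - \frac{16241436881652584}{13682709} - \frac{40122919627 i \sqrt{151}}{13682709}$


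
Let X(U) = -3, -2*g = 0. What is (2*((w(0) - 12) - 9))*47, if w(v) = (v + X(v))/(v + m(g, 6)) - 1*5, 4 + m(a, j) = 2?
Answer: -2303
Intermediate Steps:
g = 0 (g = -1/2*0 = 0)
m(a, j) = -2 (m(a, j) = -4 + 2 = -2)
w(v) = -5 + (-3 + v)/(-2 + v) (w(v) = (v - 3)/(v - 2) - 1*5 = (-3 + v)/(-2 + v) - 5 = -5 + (-3 + v)/(-2 + v))
(2*((w(0) - 12) - 9))*47 = (2*(((7 - 4*0)/(-2 + 0) - 12) - 9))*47 = (2*(((7 + 0)/(-2) - 12) - 9))*47 = (2*((-1/2*7 - 12) - 9))*47 = (2*((-7/2 - 12) - 9))*47 = (2*(-31/2 - 9))*47 = (2*(-49/2))*47 = -49*47 = -2303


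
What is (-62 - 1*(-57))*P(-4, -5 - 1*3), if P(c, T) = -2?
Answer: 10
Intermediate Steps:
(-62 - 1*(-57))*P(-4, -5 - 1*3) = (-62 - 1*(-57))*(-2) = (-62 + 57)*(-2) = -5*(-2) = 10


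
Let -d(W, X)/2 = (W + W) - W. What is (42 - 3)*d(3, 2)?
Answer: -234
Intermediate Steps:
d(W, X) = -2*W (d(W, X) = -2*((W + W) - W) = -2*(2*W - W) = -2*W)
(42 - 3)*d(3, 2) = (42 - 3)*(-2*3) = 39*(-6) = -234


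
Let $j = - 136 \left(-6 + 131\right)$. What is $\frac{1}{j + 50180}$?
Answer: $\frac{1}{33180} \approx 3.0139 \cdot 10^{-5}$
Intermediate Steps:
$j = -17000$ ($j = \left(-136\right) 125 = -17000$)
$\frac{1}{j + 50180} = \frac{1}{-17000 + 50180} = \frac{1}{33180}$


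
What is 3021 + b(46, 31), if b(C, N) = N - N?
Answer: 3021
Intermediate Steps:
b(C, N) = 0
3021 + b(46, 31) = 3021 + 0 = 3021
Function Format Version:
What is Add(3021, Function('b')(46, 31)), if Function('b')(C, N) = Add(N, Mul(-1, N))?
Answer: 3021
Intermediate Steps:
Function('b')(C, N) = 0
Add(3021, Function('b')(46, 31)) = Add(3021, 0) = 3021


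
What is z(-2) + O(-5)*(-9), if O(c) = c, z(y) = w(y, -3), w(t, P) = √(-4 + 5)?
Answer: 46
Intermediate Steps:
w(t, P) = 1 (w(t, P) = √1 = 1)
z(y) = 1
z(-2) + O(-5)*(-9) = 1 - 5*(-9) = 1 + 45 = 46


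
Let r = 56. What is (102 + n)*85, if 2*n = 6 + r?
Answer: 11305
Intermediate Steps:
n = 31 (n = (6 + 56)/2 = (½)*62 = 31)
(102 + n)*85 = (102 + 31)*85 = 133*85 = 11305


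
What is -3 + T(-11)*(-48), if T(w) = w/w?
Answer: -51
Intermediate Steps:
T(w) = 1
-3 + T(-11)*(-48) = -3 + 1*(-48) = -3 - 48 = -51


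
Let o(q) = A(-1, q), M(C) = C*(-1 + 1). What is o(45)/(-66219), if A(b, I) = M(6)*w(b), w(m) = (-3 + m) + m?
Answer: 0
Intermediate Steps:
M(C) = 0 (M(C) = C*0 = 0)
w(m) = -3 + 2*m
A(b, I) = 0 (A(b, I) = 0*(-3 + 2*b) = 0)
o(q) = 0
o(45)/(-66219) = 0/(-66219) = 0*(-1/66219) = 0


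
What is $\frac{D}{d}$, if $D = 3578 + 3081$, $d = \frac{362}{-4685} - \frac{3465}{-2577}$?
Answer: $\frac{26798579485}{5100217} \approx 5254.4$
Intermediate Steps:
$d = \frac{5100217}{4024415}$ ($d = 362 \left(- \frac{1}{4685}\right) - - \frac{1155}{859} = - \frac{362}{4685} + \frac{1155}{859} = \frac{5100217}{4024415} \approx 1.2673$)
$D = 6659$
$\frac{D}{d} = \frac{6659}{\frac{5100217}{4024415}} = 6659 \cdot \frac{4024415}{5100217} = \frac{26798579485}{5100217}$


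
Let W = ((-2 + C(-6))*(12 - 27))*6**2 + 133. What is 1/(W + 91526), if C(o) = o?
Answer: 1/95979 ≈ 1.0419e-5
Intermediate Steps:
W = 4453 (W = ((-2 - 6)*(12 - 27))*6**2 + 133 = -8*(-15)*36 + 133 = 120*36 + 133 = 4320 + 133 = 4453)
1/(W + 91526) = 1/(4453 + 91526) = 1/95979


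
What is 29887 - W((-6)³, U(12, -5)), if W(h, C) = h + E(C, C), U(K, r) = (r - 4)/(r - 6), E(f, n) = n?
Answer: 331124/11 ≈ 30102.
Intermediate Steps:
U(K, r) = (-4 + r)/(-6 + r)
W(h, C) = C + h (W(h, C) = h + C = C + h)
29887 - W((-6)³, U(12, -5)) = 29887 - ((-4 - 5)/(-6 - 5) + (-6)³) = 29887 - (-9/(-11) - 216) = 29887 - (-1/11*(-9) - 216) = 29887 - (9/11 - 216) = 29887 - 1*(-2367/11) = 29887 + 2367/11 = 331124/11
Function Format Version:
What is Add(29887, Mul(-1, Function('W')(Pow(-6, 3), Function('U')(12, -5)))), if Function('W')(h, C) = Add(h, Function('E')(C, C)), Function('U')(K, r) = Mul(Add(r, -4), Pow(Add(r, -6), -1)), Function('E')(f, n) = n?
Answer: Rational(331124, 11) ≈ 30102.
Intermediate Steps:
Function('U')(K, r) = Mul(Pow(Add(-6, r), -1), Add(-4, r)) (Function('U')(K, r) = Mul(Add(-4, r), Pow(Add(-6, r), -1)) = Mul(Pow(Add(-6, r), -1), Add(-4, r)))
Function('W')(h, C) = Add(C, h) (Function('W')(h, C) = Add(h, C) = Add(C, h))
Add(29887, Mul(-1, Function('W')(Pow(-6, 3), Function('U')(12, -5)))) = Add(29887, Mul(-1, Add(Mul(Pow(Add(-6, -5), -1), Add(-4, -5)), Pow(-6, 3)))) = Add(29887, Mul(-1, Add(Mul(Pow(-11, -1), -9), -216))) = Add(29887, Mul(-1, Add(Mul(Rational(-1, 11), -9), -216))) = Add(29887, Mul(-1, Add(Rational(9, 11), -216))) = Add(29887, Mul(-1, Rational(-2367, 11))) = Add(29887, Rational(2367, 11)) = Rational(331124, 11)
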